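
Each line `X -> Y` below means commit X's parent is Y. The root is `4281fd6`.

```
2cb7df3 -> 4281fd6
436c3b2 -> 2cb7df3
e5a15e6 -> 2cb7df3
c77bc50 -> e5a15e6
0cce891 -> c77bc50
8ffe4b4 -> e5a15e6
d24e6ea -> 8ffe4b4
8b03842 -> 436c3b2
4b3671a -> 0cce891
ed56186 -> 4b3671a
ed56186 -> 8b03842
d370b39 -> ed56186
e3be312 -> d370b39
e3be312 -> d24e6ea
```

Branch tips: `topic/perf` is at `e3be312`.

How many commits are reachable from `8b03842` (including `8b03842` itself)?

Walking parent pointers from 8b03842: reachable set = {2cb7df3, 4281fd6, 436c3b2, 8b03842}.
That is 4 commits.

4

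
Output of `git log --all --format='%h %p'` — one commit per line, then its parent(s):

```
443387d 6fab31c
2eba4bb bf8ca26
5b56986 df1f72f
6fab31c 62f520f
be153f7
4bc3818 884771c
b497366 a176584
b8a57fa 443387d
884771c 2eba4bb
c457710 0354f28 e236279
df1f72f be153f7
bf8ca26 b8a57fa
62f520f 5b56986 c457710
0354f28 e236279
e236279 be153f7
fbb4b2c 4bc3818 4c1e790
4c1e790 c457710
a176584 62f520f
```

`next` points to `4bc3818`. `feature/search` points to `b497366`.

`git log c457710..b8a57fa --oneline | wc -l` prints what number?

6

Reachable from b8a57fa: {0354f28, 443387d, 5b56986, 62f520f, 6fab31c, b8a57fa, be153f7, c457710, df1f72f, e236279}.
Reachable from c457710: {0354f28, be153f7, c457710, e236279}.
In b8a57fa's history but not c457710's: {443387d, 5b56986, 62f520f, 6fab31c, b8a57fa, df1f72f} — 6 commits.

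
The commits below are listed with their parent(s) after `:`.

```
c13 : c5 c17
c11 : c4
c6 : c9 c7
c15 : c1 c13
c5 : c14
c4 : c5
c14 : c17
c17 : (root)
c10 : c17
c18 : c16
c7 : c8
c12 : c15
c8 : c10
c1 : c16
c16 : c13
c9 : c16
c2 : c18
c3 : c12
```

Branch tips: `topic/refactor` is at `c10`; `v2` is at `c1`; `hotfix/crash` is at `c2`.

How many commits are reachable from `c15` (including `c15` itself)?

7

Walking parent pointers from c15: reachable set = {c1, c13, c14, c15, c16, c17, c5}.
That is 7 commits.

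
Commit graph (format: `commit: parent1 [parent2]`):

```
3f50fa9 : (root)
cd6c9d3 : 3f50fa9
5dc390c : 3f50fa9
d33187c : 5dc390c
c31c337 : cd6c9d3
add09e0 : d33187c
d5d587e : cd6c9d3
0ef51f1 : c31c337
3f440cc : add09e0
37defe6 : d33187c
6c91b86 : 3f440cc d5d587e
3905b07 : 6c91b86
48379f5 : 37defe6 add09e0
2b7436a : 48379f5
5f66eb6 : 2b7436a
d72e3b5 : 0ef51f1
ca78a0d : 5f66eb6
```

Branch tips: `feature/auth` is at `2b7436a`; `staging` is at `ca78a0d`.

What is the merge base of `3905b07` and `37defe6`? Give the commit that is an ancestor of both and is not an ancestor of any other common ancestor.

Ancestors of 3905b07: {3905b07, 3f440cc, 3f50fa9, 5dc390c, 6c91b86, add09e0, cd6c9d3, d33187c, d5d587e}.
Ancestors of 37defe6: {37defe6, 3f50fa9, 5dc390c, d33187c}.
Common ancestors: {3f50fa9, 5dc390c, d33187c}.
Among these, d33187c is not an ancestor of any other common ancestor — it is the merge base.

d33187c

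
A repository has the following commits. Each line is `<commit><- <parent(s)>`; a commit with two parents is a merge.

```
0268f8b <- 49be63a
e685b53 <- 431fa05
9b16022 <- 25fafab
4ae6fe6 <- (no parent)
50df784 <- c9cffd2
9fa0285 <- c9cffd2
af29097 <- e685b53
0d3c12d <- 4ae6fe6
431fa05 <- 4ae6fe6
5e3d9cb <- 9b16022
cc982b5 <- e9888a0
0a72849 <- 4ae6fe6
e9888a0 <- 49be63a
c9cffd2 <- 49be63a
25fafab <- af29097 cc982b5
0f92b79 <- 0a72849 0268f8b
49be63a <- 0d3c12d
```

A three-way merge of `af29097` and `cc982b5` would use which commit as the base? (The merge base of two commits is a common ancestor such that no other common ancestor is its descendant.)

Ancestors of af29097: {431fa05, 4ae6fe6, af29097, e685b53}.
Ancestors of cc982b5: {0d3c12d, 49be63a, 4ae6fe6, cc982b5, e9888a0}.
Common ancestors: {4ae6fe6}.
The only common ancestor is 4ae6fe6, so it is the merge base.

4ae6fe6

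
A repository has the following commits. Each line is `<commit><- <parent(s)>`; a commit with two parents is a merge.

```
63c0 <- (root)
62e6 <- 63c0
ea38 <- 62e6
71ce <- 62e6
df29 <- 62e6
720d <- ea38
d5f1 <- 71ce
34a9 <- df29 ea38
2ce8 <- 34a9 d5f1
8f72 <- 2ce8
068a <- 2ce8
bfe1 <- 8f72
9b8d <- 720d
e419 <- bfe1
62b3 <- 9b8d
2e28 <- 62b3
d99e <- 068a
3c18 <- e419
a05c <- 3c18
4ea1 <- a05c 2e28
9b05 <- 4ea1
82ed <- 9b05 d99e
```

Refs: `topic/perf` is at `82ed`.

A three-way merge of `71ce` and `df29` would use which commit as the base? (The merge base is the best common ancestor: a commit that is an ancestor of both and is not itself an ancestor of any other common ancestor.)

Ancestors of 71ce: {62e6, 63c0, 71ce}.
Ancestors of df29: {62e6, 63c0, df29}.
Common ancestors: {62e6, 63c0}.
Among these, 62e6 is not an ancestor of any other common ancestor — it is the merge base.

62e6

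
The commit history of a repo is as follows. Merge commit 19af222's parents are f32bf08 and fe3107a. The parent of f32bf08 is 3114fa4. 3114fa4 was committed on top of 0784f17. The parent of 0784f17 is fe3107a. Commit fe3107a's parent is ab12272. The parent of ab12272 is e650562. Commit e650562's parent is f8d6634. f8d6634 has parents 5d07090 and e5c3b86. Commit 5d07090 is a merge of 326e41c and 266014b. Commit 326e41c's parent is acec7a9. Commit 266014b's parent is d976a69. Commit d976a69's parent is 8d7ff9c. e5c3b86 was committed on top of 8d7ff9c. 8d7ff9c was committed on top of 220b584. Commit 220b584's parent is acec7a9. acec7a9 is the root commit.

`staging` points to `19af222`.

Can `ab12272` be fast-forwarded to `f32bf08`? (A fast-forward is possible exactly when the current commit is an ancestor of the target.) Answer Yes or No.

Yes

A fast-forward from ab12272 to f32bf08 is possible iff ab12272 is an ancestor of f32bf08.
Ancestors of f32bf08: {0784f17, 220b584, 266014b, 3114fa4, 326e41c, 5d07090, 8d7ff9c, ab12272, acec7a9, d976a69, e5c3b86, e650562, f32bf08, f8d6634, fe3107a}.
ab12272 is among them, so fast-forward is possible.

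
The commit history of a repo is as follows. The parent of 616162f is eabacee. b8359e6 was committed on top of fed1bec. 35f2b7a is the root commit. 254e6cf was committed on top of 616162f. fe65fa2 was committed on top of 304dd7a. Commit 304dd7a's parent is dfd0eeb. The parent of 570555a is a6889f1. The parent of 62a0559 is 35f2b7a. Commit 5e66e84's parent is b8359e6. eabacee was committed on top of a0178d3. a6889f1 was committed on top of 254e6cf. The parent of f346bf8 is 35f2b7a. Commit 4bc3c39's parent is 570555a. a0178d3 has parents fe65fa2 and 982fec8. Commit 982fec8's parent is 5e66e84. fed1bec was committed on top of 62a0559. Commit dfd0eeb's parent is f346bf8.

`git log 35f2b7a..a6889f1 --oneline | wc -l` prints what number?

14

Reachable from a6889f1: {254e6cf, 304dd7a, 35f2b7a, 5e66e84, 616162f, 62a0559, 982fec8, a0178d3, a6889f1, b8359e6, dfd0eeb, eabacee, f346bf8, fe65fa2, fed1bec}.
Reachable from 35f2b7a: {35f2b7a}.
In a6889f1's history but not 35f2b7a's: {254e6cf, 304dd7a, 5e66e84, 616162f, 62a0559, 982fec8, a0178d3, a6889f1, b8359e6, dfd0eeb, eabacee, f346bf8, fe65fa2, fed1bec} — 14 commits.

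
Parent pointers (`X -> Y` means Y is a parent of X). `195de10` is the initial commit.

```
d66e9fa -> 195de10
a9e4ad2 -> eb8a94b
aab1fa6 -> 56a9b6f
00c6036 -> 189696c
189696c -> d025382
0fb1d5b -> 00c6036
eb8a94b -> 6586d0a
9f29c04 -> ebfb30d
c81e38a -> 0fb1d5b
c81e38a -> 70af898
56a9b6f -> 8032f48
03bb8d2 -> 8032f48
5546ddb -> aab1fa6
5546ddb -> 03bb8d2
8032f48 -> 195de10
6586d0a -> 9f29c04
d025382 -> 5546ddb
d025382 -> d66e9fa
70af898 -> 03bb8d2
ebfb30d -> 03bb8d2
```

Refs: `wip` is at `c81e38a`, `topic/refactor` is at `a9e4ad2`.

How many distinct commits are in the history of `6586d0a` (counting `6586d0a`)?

Walking parent pointers from 6586d0a: reachable set = {03bb8d2, 195de10, 6586d0a, 8032f48, 9f29c04, ebfb30d}.
That is 6 commits.

6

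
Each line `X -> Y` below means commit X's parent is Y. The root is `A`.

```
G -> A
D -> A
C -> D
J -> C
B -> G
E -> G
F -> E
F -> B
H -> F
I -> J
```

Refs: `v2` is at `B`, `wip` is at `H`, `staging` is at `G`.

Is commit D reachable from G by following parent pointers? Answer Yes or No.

No

Ancestors of G: {A, G}.
D is not in that set, so it is not an ancestor of G.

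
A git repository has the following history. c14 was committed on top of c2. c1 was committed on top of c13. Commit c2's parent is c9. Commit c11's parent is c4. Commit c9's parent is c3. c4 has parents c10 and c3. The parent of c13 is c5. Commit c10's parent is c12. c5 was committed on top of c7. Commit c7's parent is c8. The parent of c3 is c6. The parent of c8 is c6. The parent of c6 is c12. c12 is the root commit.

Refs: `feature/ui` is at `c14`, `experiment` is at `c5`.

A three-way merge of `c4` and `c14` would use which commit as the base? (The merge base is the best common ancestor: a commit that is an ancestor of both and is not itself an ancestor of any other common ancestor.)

Ancestors of c4: {c10, c12, c3, c4, c6}.
Ancestors of c14: {c12, c14, c2, c3, c6, c9}.
Common ancestors: {c12, c3, c6}.
Among these, c3 is not an ancestor of any other common ancestor — it is the merge base.

c3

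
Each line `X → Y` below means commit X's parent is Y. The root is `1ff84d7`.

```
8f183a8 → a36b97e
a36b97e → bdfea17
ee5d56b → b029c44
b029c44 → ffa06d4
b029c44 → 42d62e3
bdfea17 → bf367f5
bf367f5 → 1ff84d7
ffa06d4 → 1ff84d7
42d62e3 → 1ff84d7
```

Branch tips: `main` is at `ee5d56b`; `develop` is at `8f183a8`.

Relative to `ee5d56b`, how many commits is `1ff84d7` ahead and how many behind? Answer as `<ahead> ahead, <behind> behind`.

Reachable from 1ff84d7: {1ff84d7}.
Reachable from ee5d56b: {1ff84d7, 42d62e3, b029c44, ee5d56b, ffa06d4}.
Only in 1ff84d7's history (ahead): {} — 0.
Only in ee5d56b's history (behind): {42d62e3, b029c44, ee5d56b, ffa06d4} — 4.

0 ahead, 4 behind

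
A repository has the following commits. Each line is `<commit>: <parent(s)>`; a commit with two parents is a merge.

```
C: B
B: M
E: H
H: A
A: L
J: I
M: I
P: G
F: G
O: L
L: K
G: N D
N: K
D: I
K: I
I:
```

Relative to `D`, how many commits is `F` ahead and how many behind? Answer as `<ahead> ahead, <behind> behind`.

4 ahead, 0 behind

Reachable from F: {D, F, G, I, K, N}.
Reachable from D: {D, I}.
Only in F's history (ahead): {F, G, K, N} — 4.
Only in D's history (behind): {} — 0.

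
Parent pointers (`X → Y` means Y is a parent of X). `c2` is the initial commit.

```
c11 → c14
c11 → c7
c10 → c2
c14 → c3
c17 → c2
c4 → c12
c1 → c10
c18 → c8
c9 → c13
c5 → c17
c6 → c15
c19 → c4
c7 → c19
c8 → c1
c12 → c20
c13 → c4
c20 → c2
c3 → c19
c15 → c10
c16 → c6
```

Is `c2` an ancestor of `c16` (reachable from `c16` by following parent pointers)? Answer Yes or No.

Yes

Ancestors of c16 (commits reachable by following parents): {c10, c15, c16, c2, c6}.
c2 is in that set, so it is an ancestor of c16.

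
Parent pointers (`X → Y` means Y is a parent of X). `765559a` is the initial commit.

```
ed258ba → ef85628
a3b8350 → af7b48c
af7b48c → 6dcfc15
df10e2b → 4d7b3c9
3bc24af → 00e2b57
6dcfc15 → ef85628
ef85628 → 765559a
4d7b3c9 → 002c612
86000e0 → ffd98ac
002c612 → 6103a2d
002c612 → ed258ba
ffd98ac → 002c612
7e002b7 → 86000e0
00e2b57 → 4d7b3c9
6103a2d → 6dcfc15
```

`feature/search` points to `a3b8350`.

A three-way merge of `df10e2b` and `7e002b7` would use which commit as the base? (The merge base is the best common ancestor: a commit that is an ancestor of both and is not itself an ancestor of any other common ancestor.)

Ancestors of df10e2b: {002c612, 4d7b3c9, 6103a2d, 6dcfc15, 765559a, df10e2b, ed258ba, ef85628}.
Ancestors of 7e002b7: {002c612, 6103a2d, 6dcfc15, 765559a, 7e002b7, 86000e0, ed258ba, ef85628, ffd98ac}.
Common ancestors: {002c612, 6103a2d, 6dcfc15, 765559a, ed258ba, ef85628}.
Among these, 002c612 is not an ancestor of any other common ancestor — it is the merge base.

002c612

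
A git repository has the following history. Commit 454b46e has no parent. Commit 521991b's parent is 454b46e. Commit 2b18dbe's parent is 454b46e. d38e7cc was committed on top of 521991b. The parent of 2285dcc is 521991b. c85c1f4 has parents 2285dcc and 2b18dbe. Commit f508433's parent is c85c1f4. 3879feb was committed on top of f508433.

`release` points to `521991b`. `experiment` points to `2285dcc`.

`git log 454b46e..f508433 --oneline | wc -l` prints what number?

Reachable from f508433: {2285dcc, 2b18dbe, 454b46e, 521991b, c85c1f4, f508433}.
Reachable from 454b46e: {454b46e}.
In f508433's history but not 454b46e's: {2285dcc, 2b18dbe, 521991b, c85c1f4, f508433} — 5 commits.

5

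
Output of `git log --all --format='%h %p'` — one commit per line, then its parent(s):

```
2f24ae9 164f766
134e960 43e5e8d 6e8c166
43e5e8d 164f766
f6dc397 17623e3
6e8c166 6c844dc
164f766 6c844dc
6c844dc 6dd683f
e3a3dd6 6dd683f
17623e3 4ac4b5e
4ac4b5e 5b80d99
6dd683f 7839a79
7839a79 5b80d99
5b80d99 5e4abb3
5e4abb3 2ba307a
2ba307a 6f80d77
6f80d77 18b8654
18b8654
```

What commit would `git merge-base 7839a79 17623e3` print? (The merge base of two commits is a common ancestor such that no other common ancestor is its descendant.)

5b80d99

Ancestors of 7839a79: {18b8654, 2ba307a, 5b80d99, 5e4abb3, 6f80d77, 7839a79}.
Ancestors of 17623e3: {17623e3, 18b8654, 2ba307a, 4ac4b5e, 5b80d99, 5e4abb3, 6f80d77}.
Common ancestors: {18b8654, 2ba307a, 5b80d99, 5e4abb3, 6f80d77}.
Among these, 5b80d99 is not an ancestor of any other common ancestor — it is the merge base.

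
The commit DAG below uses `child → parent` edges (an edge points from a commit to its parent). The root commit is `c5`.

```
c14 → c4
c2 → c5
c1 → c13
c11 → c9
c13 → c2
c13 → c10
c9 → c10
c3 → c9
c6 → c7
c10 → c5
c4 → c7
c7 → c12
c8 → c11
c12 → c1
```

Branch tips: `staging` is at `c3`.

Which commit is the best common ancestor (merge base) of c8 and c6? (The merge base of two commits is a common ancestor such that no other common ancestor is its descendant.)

c10

Ancestors of c8: {c10, c11, c5, c8, c9}.
Ancestors of c6: {c1, c10, c12, c13, c2, c5, c6, c7}.
Common ancestors: {c10, c5}.
Among these, c10 is not an ancestor of any other common ancestor — it is the merge base.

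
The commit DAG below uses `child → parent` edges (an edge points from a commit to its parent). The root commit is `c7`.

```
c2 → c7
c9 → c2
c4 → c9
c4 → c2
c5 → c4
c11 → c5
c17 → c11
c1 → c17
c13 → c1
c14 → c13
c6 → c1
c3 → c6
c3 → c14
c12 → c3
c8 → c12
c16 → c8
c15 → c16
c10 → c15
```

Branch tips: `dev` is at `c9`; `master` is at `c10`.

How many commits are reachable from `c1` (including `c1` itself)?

Walking parent pointers from c1: reachable set = {c1, c11, c17, c2, c4, c5, c7, c9}.
That is 8 commits.

8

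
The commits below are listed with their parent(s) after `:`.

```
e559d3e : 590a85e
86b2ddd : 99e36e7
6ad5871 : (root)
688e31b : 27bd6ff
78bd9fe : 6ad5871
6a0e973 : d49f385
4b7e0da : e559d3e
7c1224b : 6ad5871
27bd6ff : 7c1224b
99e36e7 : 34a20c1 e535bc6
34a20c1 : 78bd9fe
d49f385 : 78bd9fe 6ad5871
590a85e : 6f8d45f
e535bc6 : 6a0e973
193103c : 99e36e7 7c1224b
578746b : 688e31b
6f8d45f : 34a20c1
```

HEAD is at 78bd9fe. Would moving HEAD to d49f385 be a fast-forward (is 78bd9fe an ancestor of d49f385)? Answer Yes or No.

A fast-forward from 78bd9fe to d49f385 is possible iff 78bd9fe is an ancestor of d49f385.
Ancestors of d49f385: {6ad5871, 78bd9fe, d49f385}.
78bd9fe is among them, so fast-forward is possible.

Yes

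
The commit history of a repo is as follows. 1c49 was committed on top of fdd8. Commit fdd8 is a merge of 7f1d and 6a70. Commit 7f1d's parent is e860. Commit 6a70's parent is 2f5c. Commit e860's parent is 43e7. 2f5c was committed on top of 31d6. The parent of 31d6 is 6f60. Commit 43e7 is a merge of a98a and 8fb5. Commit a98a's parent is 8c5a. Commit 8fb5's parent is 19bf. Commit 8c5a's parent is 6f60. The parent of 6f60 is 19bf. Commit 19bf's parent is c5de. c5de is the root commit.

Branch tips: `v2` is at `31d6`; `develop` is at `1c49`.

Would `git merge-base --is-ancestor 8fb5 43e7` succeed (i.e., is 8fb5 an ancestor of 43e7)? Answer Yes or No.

Yes

Ancestors of 43e7 (commits reachable by following parents): {19bf, 43e7, 6f60, 8c5a, 8fb5, a98a, c5de}.
8fb5 is in that set, so it is an ancestor of 43e7.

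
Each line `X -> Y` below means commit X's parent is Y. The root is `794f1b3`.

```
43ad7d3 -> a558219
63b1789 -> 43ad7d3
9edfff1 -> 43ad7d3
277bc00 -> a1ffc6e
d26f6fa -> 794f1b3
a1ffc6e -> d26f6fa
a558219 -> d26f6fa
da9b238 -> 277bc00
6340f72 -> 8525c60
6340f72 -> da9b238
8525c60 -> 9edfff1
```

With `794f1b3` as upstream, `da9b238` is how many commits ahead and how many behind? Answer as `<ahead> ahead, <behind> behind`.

4 ahead, 0 behind

Reachable from da9b238: {277bc00, 794f1b3, a1ffc6e, d26f6fa, da9b238}.
Reachable from 794f1b3: {794f1b3}.
Only in da9b238's history (ahead): {277bc00, a1ffc6e, d26f6fa, da9b238} — 4.
Only in 794f1b3's history (behind): {} — 0.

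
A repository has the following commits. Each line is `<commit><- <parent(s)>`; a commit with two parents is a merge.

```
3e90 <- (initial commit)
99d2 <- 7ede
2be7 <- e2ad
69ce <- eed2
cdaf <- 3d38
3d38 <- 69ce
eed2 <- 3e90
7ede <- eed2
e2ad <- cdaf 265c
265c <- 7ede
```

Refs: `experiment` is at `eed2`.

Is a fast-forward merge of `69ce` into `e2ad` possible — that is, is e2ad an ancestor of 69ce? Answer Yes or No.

No

A fast-forward from e2ad to 69ce is possible iff e2ad is an ancestor of 69ce.
Ancestors of 69ce: {3e90, 69ce, eed2}.
e2ad is not among them, so fast-forward is not possible.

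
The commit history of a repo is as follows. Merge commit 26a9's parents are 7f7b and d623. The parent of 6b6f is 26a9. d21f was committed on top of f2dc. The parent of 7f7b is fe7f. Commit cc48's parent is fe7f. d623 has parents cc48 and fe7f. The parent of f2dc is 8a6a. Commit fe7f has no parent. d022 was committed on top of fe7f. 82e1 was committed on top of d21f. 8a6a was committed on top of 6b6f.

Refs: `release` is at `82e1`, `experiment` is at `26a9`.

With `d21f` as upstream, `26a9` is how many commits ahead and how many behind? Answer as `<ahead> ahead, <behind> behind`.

Reachable from 26a9: {26a9, 7f7b, cc48, d623, fe7f}.
Reachable from d21f: {26a9, 6b6f, 7f7b, 8a6a, cc48, d21f, d623, f2dc, fe7f}.
Only in 26a9's history (ahead): {} — 0.
Only in d21f's history (behind): {6b6f, 8a6a, d21f, f2dc} — 4.

0 ahead, 4 behind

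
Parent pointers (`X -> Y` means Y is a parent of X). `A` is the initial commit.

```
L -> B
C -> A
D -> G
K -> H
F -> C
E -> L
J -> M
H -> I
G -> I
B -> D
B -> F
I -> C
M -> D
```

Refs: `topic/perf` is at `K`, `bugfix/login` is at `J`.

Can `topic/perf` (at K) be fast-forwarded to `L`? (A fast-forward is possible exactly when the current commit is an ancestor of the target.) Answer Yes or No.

A fast-forward from K to L is possible iff K is an ancestor of L.
Ancestors of L: {A, B, C, D, F, G, I, L}.
K is not among them, so fast-forward is not possible.

No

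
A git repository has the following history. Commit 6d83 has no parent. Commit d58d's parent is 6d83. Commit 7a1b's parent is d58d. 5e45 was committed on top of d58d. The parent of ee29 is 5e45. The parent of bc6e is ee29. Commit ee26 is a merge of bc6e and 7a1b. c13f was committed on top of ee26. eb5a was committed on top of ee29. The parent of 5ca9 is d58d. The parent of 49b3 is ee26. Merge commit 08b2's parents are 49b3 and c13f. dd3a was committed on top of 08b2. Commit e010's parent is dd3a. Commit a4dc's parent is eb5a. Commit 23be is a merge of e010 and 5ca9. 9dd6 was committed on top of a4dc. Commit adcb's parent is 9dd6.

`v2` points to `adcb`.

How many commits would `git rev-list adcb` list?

Walking parent pointers from adcb: reachable set = {5e45, 6d83, 9dd6, a4dc, adcb, d58d, eb5a, ee29}.
That is 8 commits.

8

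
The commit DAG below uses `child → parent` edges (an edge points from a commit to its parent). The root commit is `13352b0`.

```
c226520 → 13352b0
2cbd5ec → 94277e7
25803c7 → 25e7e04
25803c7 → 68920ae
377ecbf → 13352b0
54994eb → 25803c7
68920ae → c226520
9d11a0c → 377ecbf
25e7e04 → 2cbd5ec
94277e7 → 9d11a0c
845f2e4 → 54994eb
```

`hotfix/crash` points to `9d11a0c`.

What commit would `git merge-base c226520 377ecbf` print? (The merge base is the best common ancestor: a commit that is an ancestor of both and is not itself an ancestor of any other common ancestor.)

Ancestors of c226520: {13352b0, c226520}.
Ancestors of 377ecbf: {13352b0, 377ecbf}.
Common ancestors: {13352b0}.
The only common ancestor is 13352b0, so it is the merge base.

13352b0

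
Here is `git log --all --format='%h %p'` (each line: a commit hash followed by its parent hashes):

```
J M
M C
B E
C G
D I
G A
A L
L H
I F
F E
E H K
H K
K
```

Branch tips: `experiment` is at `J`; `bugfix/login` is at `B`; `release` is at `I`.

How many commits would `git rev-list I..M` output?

5

Reachable from M: {A, C, G, H, K, L, M}.
Reachable from I: {E, F, H, I, K}.
In M's history but not I's: {A, C, G, L, M} — 5 commits.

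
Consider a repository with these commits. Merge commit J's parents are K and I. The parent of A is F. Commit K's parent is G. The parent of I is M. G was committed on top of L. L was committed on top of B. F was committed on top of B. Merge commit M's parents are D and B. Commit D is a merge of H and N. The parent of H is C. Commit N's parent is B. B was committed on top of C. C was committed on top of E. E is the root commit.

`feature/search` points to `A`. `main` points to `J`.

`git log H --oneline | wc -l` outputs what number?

3

Walking parent pointers from H: reachable set = {C, E, H}.
That is 3 commits.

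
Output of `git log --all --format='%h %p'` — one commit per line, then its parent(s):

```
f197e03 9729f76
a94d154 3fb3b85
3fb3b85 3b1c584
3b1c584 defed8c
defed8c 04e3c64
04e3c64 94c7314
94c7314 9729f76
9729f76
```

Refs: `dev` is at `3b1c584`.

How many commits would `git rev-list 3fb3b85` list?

6

Walking parent pointers from 3fb3b85: reachable set = {04e3c64, 3b1c584, 3fb3b85, 94c7314, 9729f76, defed8c}.
That is 6 commits.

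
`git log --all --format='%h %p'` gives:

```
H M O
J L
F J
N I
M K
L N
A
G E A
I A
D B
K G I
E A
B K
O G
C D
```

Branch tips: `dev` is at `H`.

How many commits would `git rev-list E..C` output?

6

Reachable from C: {A, B, C, D, E, G, I, K}.
Reachable from E: {A, E}.
In C's history but not E's: {B, C, D, G, I, K} — 6 commits.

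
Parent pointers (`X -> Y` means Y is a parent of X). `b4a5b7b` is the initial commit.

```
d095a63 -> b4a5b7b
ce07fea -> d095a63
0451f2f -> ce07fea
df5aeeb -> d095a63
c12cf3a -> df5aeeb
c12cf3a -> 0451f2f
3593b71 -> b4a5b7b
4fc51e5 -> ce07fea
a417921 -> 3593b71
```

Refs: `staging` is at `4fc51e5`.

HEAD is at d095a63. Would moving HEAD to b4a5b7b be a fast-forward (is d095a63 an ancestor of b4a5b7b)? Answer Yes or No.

A fast-forward from d095a63 to b4a5b7b is possible iff d095a63 is an ancestor of b4a5b7b.
Ancestors of b4a5b7b: {b4a5b7b}.
d095a63 is not among them, so fast-forward is not possible.

No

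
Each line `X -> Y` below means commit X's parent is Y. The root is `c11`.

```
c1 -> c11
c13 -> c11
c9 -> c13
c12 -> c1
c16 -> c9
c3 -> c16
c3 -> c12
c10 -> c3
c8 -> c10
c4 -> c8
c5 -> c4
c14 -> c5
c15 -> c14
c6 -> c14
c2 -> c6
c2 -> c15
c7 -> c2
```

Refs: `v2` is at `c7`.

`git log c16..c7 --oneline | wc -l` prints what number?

12

Reachable from c7: {c1, c10, c11, c12, c13, c14, c15, c16, c2, c3, c4, c5, c6, c7, c8, c9}.
Reachable from c16: {c11, c13, c16, c9}.
In c7's history but not c16's: {c1, c10, c12, c14, c15, c2, c3, c4, c5, c6, c7, c8} — 12 commits.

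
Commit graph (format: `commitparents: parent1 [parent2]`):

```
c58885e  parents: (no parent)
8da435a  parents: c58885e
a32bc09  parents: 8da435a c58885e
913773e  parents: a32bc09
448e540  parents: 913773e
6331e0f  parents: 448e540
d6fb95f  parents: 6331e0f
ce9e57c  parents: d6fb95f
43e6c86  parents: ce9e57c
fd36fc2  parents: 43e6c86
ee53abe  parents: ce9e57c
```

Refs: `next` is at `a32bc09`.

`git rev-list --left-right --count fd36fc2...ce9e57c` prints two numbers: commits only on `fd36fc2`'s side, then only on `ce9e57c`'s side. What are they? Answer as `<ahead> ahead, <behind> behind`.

Reachable from fd36fc2: {43e6c86, 448e540, 6331e0f, 8da435a, 913773e, a32bc09, c58885e, ce9e57c, d6fb95f, fd36fc2}.
Reachable from ce9e57c: {448e540, 6331e0f, 8da435a, 913773e, a32bc09, c58885e, ce9e57c, d6fb95f}.
Only in fd36fc2's history (ahead): {43e6c86, fd36fc2} — 2.
Only in ce9e57c's history (behind): {} — 0.

2 ahead, 0 behind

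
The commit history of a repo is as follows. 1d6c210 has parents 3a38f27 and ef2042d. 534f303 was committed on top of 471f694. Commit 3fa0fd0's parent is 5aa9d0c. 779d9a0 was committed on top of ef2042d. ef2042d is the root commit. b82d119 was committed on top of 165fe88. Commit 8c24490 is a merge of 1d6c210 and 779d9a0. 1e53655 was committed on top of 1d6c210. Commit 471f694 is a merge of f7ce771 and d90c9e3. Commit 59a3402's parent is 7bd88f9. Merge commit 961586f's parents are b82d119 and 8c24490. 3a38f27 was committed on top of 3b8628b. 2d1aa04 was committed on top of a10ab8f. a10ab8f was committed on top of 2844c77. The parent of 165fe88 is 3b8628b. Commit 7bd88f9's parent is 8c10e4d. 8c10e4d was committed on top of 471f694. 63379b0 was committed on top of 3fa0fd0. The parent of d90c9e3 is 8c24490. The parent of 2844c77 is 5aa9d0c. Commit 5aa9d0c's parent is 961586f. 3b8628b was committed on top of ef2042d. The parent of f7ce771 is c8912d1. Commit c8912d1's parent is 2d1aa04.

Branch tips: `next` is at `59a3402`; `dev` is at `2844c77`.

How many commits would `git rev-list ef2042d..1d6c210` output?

Reachable from 1d6c210: {1d6c210, 3a38f27, 3b8628b, ef2042d}.
Reachable from ef2042d: {ef2042d}.
In 1d6c210's history but not ef2042d's: {1d6c210, 3a38f27, 3b8628b} — 3 commits.

3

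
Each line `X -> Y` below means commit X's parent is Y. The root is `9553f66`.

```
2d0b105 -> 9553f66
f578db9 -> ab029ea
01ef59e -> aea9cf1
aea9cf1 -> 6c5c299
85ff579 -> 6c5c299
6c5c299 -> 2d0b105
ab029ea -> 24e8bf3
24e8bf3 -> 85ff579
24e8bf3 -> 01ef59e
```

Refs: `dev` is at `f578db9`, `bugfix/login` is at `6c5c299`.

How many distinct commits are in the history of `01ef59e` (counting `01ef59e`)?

Walking parent pointers from 01ef59e: reachable set = {01ef59e, 2d0b105, 6c5c299, 9553f66, aea9cf1}.
That is 5 commits.

5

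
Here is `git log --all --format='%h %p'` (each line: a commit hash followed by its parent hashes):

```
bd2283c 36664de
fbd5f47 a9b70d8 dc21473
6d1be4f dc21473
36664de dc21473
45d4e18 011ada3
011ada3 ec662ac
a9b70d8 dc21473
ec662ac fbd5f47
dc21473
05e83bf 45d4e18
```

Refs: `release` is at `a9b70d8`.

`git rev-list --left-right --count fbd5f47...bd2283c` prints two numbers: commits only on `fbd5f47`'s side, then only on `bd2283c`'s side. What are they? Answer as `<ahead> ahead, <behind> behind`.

2 ahead, 2 behind

Reachable from fbd5f47: {a9b70d8, dc21473, fbd5f47}.
Reachable from bd2283c: {36664de, bd2283c, dc21473}.
Only in fbd5f47's history (ahead): {a9b70d8, fbd5f47} — 2.
Only in bd2283c's history (behind): {36664de, bd2283c} — 2.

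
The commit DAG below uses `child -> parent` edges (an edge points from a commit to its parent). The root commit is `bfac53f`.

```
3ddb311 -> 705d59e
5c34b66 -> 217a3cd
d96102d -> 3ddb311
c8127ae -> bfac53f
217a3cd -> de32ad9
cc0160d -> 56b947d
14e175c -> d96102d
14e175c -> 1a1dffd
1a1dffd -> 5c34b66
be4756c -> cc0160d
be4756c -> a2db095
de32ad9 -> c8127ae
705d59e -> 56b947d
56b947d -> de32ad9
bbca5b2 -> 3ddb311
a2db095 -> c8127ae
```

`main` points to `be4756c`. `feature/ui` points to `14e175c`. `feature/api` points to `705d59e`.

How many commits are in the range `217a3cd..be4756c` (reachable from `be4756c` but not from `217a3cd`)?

4

Reachable from be4756c: {56b947d, a2db095, be4756c, bfac53f, c8127ae, cc0160d, de32ad9}.
Reachable from 217a3cd: {217a3cd, bfac53f, c8127ae, de32ad9}.
In be4756c's history but not 217a3cd's: {56b947d, a2db095, be4756c, cc0160d} — 4 commits.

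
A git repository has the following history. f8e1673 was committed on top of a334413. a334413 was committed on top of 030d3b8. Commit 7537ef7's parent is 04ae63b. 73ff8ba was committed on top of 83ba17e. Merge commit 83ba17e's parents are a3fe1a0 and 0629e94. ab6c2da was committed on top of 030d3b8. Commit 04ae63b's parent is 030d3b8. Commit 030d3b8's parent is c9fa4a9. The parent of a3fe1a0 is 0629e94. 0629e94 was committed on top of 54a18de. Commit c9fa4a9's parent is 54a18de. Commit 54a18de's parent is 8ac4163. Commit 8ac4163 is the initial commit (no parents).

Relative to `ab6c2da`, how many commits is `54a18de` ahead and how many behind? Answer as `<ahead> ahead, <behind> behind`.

0 ahead, 3 behind

Reachable from 54a18de: {54a18de, 8ac4163}.
Reachable from ab6c2da: {030d3b8, 54a18de, 8ac4163, ab6c2da, c9fa4a9}.
Only in 54a18de's history (ahead): {} — 0.
Only in ab6c2da's history (behind): {030d3b8, ab6c2da, c9fa4a9} — 3.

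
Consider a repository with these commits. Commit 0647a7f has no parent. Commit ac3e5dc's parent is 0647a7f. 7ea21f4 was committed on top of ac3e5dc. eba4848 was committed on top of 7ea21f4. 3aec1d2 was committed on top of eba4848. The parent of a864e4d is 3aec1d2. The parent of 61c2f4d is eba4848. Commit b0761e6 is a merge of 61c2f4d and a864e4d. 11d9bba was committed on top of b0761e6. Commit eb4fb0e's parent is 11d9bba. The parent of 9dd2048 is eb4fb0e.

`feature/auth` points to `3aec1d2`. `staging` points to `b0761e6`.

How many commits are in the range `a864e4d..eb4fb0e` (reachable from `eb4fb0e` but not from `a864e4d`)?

4

Reachable from eb4fb0e: {0647a7f, 11d9bba, 3aec1d2, 61c2f4d, 7ea21f4, a864e4d, ac3e5dc, b0761e6, eb4fb0e, eba4848}.
Reachable from a864e4d: {0647a7f, 3aec1d2, 7ea21f4, a864e4d, ac3e5dc, eba4848}.
In eb4fb0e's history but not a864e4d's: {11d9bba, 61c2f4d, b0761e6, eb4fb0e} — 4 commits.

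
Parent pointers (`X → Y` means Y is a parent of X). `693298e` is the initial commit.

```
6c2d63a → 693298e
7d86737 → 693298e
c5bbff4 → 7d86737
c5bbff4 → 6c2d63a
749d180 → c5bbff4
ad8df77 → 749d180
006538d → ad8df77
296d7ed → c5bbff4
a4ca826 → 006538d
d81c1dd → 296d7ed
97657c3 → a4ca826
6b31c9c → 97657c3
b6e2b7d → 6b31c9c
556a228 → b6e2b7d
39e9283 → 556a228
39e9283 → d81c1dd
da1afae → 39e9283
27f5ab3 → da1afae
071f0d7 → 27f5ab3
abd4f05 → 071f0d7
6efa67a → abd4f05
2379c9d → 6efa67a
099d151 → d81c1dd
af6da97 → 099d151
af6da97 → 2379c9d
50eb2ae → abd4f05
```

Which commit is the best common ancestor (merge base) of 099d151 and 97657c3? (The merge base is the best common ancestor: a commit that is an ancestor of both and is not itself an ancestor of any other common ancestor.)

c5bbff4

Ancestors of 099d151: {099d151, 296d7ed, 693298e, 6c2d63a, 7d86737, c5bbff4, d81c1dd}.
Ancestors of 97657c3: {006538d, 693298e, 6c2d63a, 749d180, 7d86737, 97657c3, a4ca826, ad8df77, c5bbff4}.
Common ancestors: {693298e, 6c2d63a, 7d86737, c5bbff4}.
Among these, c5bbff4 is not an ancestor of any other common ancestor — it is the merge base.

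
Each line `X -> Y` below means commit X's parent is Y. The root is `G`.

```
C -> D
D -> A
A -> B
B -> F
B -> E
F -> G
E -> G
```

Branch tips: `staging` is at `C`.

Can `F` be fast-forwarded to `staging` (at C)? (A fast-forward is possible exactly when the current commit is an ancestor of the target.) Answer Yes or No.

A fast-forward from F to C is possible iff F is an ancestor of C.
Ancestors of C: {A, B, C, D, E, F, G}.
F is among them, so fast-forward is possible.

Yes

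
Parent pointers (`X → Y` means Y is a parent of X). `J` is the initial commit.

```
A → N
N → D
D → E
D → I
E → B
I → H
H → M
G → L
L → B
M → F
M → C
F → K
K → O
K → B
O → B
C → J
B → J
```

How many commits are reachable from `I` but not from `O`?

6

Reachable from I: {B, C, F, H, I, J, K, M, O}.
Reachable from O: {B, J, O}.
In I's history but not O's: {C, F, H, I, K, M} — 6 commits.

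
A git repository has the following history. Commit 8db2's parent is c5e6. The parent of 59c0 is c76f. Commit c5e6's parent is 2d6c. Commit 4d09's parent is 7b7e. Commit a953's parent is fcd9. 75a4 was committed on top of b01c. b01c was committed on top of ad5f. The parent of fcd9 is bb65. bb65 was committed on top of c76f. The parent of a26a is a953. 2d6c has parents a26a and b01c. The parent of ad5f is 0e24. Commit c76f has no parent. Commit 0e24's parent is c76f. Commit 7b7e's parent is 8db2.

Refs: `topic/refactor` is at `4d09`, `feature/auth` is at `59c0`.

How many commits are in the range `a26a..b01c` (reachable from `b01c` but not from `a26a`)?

3

Reachable from b01c: {0e24, ad5f, b01c, c76f}.
Reachable from a26a: {a26a, a953, bb65, c76f, fcd9}.
In b01c's history but not a26a's: {0e24, ad5f, b01c} — 3 commits.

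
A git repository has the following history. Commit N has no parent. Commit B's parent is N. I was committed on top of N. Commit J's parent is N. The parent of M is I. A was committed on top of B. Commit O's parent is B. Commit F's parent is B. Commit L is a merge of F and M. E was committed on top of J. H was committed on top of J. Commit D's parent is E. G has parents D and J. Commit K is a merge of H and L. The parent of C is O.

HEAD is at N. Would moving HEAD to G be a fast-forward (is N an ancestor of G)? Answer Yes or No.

A fast-forward from N to G is possible iff N is an ancestor of G.
Ancestors of G: {D, E, G, J, N}.
N is among them, so fast-forward is possible.

Yes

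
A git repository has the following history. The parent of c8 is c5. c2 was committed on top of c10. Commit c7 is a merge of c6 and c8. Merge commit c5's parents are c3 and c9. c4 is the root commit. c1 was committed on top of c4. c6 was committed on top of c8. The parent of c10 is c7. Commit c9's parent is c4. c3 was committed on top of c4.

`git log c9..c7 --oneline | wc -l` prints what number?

5

Reachable from c7: {c3, c4, c5, c6, c7, c8, c9}.
Reachable from c9: {c4, c9}.
In c7's history but not c9's: {c3, c5, c6, c7, c8} — 5 commits.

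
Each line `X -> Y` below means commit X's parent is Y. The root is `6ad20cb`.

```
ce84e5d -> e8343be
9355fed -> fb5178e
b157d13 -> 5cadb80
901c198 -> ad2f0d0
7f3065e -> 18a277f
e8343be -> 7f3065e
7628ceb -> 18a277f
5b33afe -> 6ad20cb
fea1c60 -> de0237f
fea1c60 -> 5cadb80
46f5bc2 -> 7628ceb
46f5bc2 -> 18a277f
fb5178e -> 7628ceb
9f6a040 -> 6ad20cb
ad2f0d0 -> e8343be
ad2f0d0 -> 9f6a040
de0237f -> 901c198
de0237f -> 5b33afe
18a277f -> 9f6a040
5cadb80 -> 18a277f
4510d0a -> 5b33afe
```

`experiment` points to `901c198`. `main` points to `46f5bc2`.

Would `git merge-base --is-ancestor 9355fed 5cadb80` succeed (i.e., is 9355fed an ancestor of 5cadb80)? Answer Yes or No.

No

Ancestors of 5cadb80: {18a277f, 5cadb80, 6ad20cb, 9f6a040}.
9355fed is not in that set, so it is not an ancestor of 5cadb80.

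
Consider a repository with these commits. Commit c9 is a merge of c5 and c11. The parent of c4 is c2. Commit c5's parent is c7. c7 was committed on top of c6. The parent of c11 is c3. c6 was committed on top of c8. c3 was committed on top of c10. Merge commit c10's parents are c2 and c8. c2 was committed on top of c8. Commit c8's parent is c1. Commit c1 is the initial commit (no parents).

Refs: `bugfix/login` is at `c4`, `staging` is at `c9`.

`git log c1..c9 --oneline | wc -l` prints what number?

9

Reachable from c9: {c1, c10, c11, c2, c3, c5, c6, c7, c8, c9}.
Reachable from c1: {c1}.
In c9's history but not c1's: {c10, c11, c2, c3, c5, c6, c7, c8, c9} — 9 commits.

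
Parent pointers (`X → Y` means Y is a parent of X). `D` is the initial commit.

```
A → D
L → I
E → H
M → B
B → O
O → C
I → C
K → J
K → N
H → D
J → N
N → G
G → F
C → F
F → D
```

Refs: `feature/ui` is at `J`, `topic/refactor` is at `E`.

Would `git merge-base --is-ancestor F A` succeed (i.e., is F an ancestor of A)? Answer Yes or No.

No

Ancestors of A: {A, D}.
F is not in that set, so it is not an ancestor of A.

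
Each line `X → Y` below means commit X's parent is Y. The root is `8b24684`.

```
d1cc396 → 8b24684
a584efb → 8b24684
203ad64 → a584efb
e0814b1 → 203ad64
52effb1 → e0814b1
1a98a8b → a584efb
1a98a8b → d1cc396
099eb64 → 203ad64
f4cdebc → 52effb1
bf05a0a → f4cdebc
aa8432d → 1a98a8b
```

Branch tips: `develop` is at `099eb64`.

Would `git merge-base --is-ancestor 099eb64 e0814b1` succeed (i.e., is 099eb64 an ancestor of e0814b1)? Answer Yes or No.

No

Ancestors of e0814b1: {203ad64, 8b24684, a584efb, e0814b1}.
099eb64 is not in that set, so it is not an ancestor of e0814b1.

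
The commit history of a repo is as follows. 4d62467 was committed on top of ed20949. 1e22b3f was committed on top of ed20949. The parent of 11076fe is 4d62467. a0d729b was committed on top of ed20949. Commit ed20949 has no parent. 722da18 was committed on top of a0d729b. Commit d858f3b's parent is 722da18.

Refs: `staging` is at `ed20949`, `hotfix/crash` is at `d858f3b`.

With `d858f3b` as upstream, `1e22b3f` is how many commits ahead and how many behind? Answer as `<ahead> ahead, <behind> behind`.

Reachable from 1e22b3f: {1e22b3f, ed20949}.
Reachable from d858f3b: {722da18, a0d729b, d858f3b, ed20949}.
Only in 1e22b3f's history (ahead): {1e22b3f} — 1.
Only in d858f3b's history (behind): {722da18, a0d729b, d858f3b} — 3.

1 ahead, 3 behind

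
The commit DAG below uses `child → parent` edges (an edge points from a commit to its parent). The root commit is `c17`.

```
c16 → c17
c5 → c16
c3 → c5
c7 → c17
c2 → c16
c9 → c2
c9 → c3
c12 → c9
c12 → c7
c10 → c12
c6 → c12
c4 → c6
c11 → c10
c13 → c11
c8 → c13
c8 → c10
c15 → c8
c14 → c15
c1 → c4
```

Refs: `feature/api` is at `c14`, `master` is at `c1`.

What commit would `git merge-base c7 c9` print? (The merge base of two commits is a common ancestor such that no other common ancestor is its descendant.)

Ancestors of c7: {c17, c7}.
Ancestors of c9: {c16, c17, c2, c3, c5, c9}.
Common ancestors: {c17}.
The only common ancestor is c17, so it is the merge base.

c17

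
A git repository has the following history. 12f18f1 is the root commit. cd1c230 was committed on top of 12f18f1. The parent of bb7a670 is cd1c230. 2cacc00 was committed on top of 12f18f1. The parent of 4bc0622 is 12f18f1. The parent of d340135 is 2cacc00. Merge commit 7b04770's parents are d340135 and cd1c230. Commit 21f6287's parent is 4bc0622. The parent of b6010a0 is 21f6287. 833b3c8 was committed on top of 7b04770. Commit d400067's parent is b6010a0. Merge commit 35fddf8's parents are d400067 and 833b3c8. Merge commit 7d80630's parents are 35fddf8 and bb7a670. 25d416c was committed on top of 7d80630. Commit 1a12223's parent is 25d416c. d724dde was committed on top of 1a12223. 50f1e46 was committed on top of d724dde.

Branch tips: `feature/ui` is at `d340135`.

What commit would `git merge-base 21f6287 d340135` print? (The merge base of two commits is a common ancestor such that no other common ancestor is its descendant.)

12f18f1

Ancestors of 21f6287: {12f18f1, 21f6287, 4bc0622}.
Ancestors of d340135: {12f18f1, 2cacc00, d340135}.
Common ancestors: {12f18f1}.
The only common ancestor is 12f18f1, so it is the merge base.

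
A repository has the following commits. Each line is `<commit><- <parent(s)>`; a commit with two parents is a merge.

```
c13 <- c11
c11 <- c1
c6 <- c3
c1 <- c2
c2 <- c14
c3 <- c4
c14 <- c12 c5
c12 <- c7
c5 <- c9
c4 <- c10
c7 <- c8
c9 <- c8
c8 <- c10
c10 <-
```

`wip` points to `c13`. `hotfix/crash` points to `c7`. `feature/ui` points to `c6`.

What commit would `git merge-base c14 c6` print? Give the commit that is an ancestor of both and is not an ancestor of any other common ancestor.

c10

Ancestors of c14: {c10, c12, c14, c5, c7, c8, c9}.
Ancestors of c6: {c10, c3, c4, c6}.
Common ancestors: {c10}.
The only common ancestor is c10, so it is the merge base.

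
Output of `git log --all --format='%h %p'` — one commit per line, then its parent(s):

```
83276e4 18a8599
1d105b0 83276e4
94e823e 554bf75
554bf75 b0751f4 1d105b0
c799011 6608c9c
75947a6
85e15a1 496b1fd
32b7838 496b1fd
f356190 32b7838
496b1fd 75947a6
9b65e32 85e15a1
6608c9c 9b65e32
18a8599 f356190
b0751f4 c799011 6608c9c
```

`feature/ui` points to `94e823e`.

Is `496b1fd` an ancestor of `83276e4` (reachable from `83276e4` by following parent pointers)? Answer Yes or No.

Yes

Ancestors of 83276e4 (commits reachable by following parents): {18a8599, 32b7838, 496b1fd, 75947a6, 83276e4, f356190}.
496b1fd is in that set, so it is an ancestor of 83276e4.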